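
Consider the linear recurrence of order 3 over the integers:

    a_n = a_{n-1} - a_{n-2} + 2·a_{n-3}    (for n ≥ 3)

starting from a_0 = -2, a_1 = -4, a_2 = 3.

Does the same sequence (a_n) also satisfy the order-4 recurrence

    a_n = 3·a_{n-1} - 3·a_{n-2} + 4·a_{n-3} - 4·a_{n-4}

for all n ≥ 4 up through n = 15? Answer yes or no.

yes

Terms a_0..a_15: -2, -4, 3, 3, -8, -5, 9, -2, -21, -1, 16, -25, -43, 14, 7, -93
n=4: candidate gives -8, actual a_4 = -8 ✓
n=5: candidate gives -5, actual a_5 = -5 ✓
n=6: candidate gives 9, actual a_6 = 9 ✓
n=7: candidate gives -2, actual a_7 = -2 ✓
n=8: candidate gives -21, actual a_8 = -21 ✓
n=9: candidate gives -1, actual a_9 = -1 ✓
n=10: candidate gives 16, actual a_10 = 16 ✓
n=11: candidate gives -25, actual a_11 = -25 ✓
n=12: candidate gives -43, actual a_12 = -43 ✓
n=13: candidate gives 14, actual a_13 = 14 ✓
n=14: candidate gives 7, actual a_14 = 7 ✓
n=15: candidate gives -93, actual a_15 = -93 ✓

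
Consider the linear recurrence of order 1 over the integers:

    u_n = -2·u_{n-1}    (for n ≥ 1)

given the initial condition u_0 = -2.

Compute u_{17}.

u_1 = -2·-2 = 4
u_2 = -2·4 = -8
u_3 = -2·-8 = 16
u_4 = -2·16 = -32
u_5 = -2·-32 = 64
u_6 = -2·64 = -128
u_7 = -2·-128 = 256
u_8 = -2·256 = -512
u_9 = -2·-512 = 1024
u_10 = -2·1024 = -2048
u_11 = -2·-2048 = 4096
u_12 = -2·4096 = -8192
u_13 = -2·-8192 = 16384
u_14 = -2·16384 = -32768
u_15 = -2·-32768 = 65536
u_16 = -2·65536 = -131072
u_17 = -2·-131072 = 262144

262144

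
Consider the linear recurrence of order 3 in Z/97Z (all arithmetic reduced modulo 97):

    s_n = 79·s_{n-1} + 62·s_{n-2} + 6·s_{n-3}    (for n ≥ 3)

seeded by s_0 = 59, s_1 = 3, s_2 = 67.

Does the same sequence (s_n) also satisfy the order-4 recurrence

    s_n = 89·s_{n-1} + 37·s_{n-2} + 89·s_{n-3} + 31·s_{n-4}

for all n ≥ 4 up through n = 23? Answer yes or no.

Terms s_0..s_23: 59, 3, 67, 13, 58, 67, 43, 42, 81, 46, 81, 37, 73, 11, 88, 21, 3, 30, 63, 65, 6, 32, 89, 30
n=4: candidate gives 9, actual s_4 = 58 ✗

no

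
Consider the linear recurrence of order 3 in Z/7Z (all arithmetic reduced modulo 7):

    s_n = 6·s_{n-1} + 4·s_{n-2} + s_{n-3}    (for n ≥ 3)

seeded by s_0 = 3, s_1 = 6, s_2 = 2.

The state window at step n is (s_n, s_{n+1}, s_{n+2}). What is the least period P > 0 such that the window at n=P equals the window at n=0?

24

n=0: window = (3, 6, 2)
n=1: window = (6, 2, 4)
n=2: window = (2, 4, 3)
n=3: window = (4, 3, 1)
n=4: window = (3, 1, 1)
n=5: window = (1, 1, 6)
n=6: window = (1, 6, 6)
n=7: window = (6, 6, 5)
n=8: window = (6, 5, 4)
n=9: window = (5, 4, 1)
n=10: window = (4, 1, 6)
n=11: window = (1, 6, 2)
n=12: window = (6, 2, 2)
n=13: window = (2, 2, 5)
n=14: window = (2, 5, 5)
n=15: window = (5, 5, 3)
n=16: window = (5, 3, 1)
n=17: window = (3, 1, 2)
n=18: window = (1, 2, 5)
n=19: window = (2, 5, 4)
n=20: window = (5, 4, 4)
n=21: window = (4, 4, 3)
n=22: window = (4, 3, 3)
n=23: window = (3, 3, 6)
n=24: window = (3, 6, 2)
window at n=24 equals window at n=0 → period = 24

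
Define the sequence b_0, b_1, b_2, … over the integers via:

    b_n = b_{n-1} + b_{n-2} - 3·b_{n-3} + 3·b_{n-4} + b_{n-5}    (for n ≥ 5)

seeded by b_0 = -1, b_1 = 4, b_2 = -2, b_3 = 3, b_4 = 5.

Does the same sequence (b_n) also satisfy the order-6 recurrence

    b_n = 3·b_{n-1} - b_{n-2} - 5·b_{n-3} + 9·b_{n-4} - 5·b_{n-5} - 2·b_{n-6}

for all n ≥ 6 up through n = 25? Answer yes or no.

yes

Terms b_0..b_25: -1, 4, -2, 3, 5, 25, 19, 36, -2, 57, 29, 219, 107, 408, 2, 775, 93, 2193, 375, 4616, -534, 9629, -1435, 24019, -3289, 53388
n=6: candidate gives 19, actual b_6 = 19 ✓
n=7: candidate gives 36, actual b_7 = 36 ✓
n=8: candidate gives -2, actual b_8 = -2 ✓
n=9: candidate gives 57, actual b_9 = 57 ✓
n=10: candidate gives 29, actual b_10 = 29 ✓
n=11: candidate gives 219, actual b_11 = 219 ✓
n=12: candidate gives 107, actual b_12 = 107 ✓
n=13: candidate gives 408, actual b_13 = 408 ✓
n=14: candidate gives 2, actual b_14 = 2 ✓
n=15: candidate gives 775, actual b_15 = 775 ✓
n=16: candidate gives 93, actual b_16 = 93 ✓
n=17: candidate gives 2193, actual b_17 = 2193 ✓
n=18: candidate gives 375, actual b_18 = 375 ✓
n=19: candidate gives 4616, actual b_19 = 4616 ✓
n=20: candidate gives -534, actual b_20 = -534 ✓
n=21: candidate gives 9629, actual b_21 = 9629 ✓
n=22: candidate gives -1435, actual b_22 = -1435 ✓
n=23: candidate gives 24019, actual b_23 = 24019 ✓
n=24: candidate gives -3289, actual b_24 = -3289 ✓
n=25: candidate gives 53388, actual b_25 = 53388 ✓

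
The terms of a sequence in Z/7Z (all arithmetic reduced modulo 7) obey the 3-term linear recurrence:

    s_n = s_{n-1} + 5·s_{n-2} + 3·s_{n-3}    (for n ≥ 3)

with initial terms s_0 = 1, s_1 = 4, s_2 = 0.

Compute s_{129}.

2

s_3 = 1·0 + 5·4 + 3·1 = 2
s_4 = 1·2 + 5·0 + 3·4 = 0
s_5 = 1·0 + 5·2 + 3·0 = 3
s_6 = 1·3 + 5·0 + 3·2 = 2
s_7 = 1·2 + 5·3 + 3·0 = 3
s_8 = 1·3 + 5·2 + 3·3 = 1
s_9 = 1·1 + 5·3 + 3·2 = 1
s_10 = 1·1 + 5·1 + 3·3 = 1
s_11 = 1·1 + 5·1 + 3·1 = 2
s_12 = 1·2 + 5·1 + 3·1 = 3
s_13 = 1·3 + 5·2 + 3·1 = 2
s_14 = 1·2 + 5·3 + 3·2 = 2
s_15 = 1·2 + 5·2 + 3·3 = 0
s_16 = 1·0 + 5·2 + 3·2 = 2
s_17 = 1·2 + 5·0 + 3·2 = 1
s_18 = 1·1 + 5·2 + 3·0 = 4
s_19 = 1·4 + 5·1 + 3·2 = 1
s_20 = 1·1 + 5·4 + 3·1 = 3
s_21 = 1·3 + 5·1 + 3·4 = 6
s_22 = 1·6 + 5·3 + 3·1 = 3
s_23 = 1·3 + 5·6 + 3·3 = 0
s_24 = 1·0 + 5·3 + 3·6 = 5
s_25 = 1·5 + 5·0 + 3·3 = 0
s_26 = 1·0 + 5·5 + 3·0 = 4
s_27 = 1·4 + 5·0 + 3·5 = 5
s_28 = 1·5 + 5·4 + 3·0 = 4
s_29 = 1·4 + 5·5 + 3·4 = 6
s_30 = 1·6 + 5·4 + 3·5 = 6
s_31 = 1·6 + 5·6 + 3·4 = 6
s_32 = 1·6 + 5·6 + 3·6 = 5
s_33 = 1·5 + 5·6 + 3·6 = 4
s_34 = 1·4 + 5·5 + 3·6 = 5
s_35 = 1·5 + 5·4 + 3·5 = 5
s_36 = 1·5 + 5·5 + 3·4 = 0
s_37 = 1·0 + 5·5 + 3·5 = 5
s_38 = 1·5 + 5·0 + 3·5 = 6
s_39 = 1·6 + 5·5 + 3·0 = 3
s_40 = 1·3 + 5·6 + 3·5 = 6
s_41 = 1·6 + 5·3 + 3·6 = 4
s_42 = 1·4 + 5·6 + 3·3 = 1
s_43 = 1·1 + 5·4 + 3·6 = 4
s_44 = 1·4 + 5·1 + 3·4 = 0
(s_42, s_43, s_44) = (1, 4, 0) = (s_0, s_1, s_2), so the sequence has period 42.
129 ≡ 3 (mod 42), hence s_129 = s_3 = 2.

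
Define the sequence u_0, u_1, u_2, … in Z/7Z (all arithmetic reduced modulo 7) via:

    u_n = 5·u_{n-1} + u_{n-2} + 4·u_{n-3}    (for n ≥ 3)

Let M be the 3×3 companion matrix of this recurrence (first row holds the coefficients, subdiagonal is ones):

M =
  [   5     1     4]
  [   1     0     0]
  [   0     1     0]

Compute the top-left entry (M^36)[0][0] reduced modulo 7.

1

(M^36)[0][0] is the top entry after applying M 36 times to the unit state (1, 0, 0). Equivalently it is h_{38} for the auxiliary sequence (h_n) obeying the same recurrence with h_2 = 1 and h_i = 0 for 0 ≤ i < 2:
h_3 = 5·1 + 1·0 + 4·0 = 5
h_4 = 5·5 + 1·1 + 4·0 = 5
h_5 = 5·5 + 1·5 + 4·1 = 6
h_6 = 5·6 + 1·5 + 4·5 = 6
h_7 = 5·6 + 1·6 + 4·5 = 0
h_8 = 5·0 + 1·6 + 4·6 = 2
h_9 = 5·2 + 1·0 + 4·6 = 6
h_10 = 5·6 + 1·2 + 4·0 = 4
h_11 = 5·4 + 1·6 + 4·2 = 6
h_12 = 5·6 + 1·4 + 4·6 = 2
h_13 = 5·2 + 1·6 + 4·4 = 4
h_14 = 5·4 + 1·2 + 4·6 = 4
h_15 = 5·4 + 1·4 + 4·2 = 4
h_16 = 5·4 + 1·4 + 4·4 = 5
h_17 = 5·5 + 1·4 + 4·4 = 3
h_18 = 5·3 + 1·5 + 4·4 = 1
h_19 = 5·1 + 1·3 + 4·5 = 0
h_20 = 5·0 + 1·1 + 4·3 = 6
h_21 = 5·6 + 1·0 + 4·1 = 6
h_22 = 5·6 + 1·6 + 4·0 = 1
h_23 = 5·1 + 1·6 + 4·6 = 0
h_24 = 5·0 + 1·1 + 4·6 = 4
h_25 = 5·4 + 1·0 + 4·1 = 3
h_26 = 5·3 + 1·4 + 4·0 = 5
h_27 = 5·5 + 1·3 + 4·4 = 2
h_28 = 5·2 + 1·5 + 4·3 = 6
h_29 = 5·6 + 1·2 + 4·5 = 3
h_30 = 5·3 + 1·6 + 4·2 = 1
h_31 = 5·1 + 1·3 + 4·6 = 4
h_32 = 5·4 + 1·1 + 4·3 = 5
h_33 = 5·5 + 1·4 + 4·1 = 5
h_34 = 5·5 + 1·5 + 4·4 = 4
h_35 = 5·4 + 1·5 + 4·5 = 3
h_36 = 5·3 + 1·4 + 4·5 = 4
h_37 = 5·4 + 1·3 + 4·4 = 4
h_38 = 5·4 + 1·4 + 4·3 = 1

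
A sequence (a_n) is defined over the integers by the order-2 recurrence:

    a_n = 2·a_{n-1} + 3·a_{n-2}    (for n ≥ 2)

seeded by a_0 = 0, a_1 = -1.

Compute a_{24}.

-70607384120

a_2 = 2·-1 + 3·0 = -2
a_3 = 2·-2 + 3·-1 = -7
a_4 = 2·-7 + 3·-2 = -20
a_5 = 2·-20 + 3·-7 = -61
a_6 = 2·-61 + 3·-20 = -182
a_7 = 2·-182 + 3·-61 = -547
a_8 = 2·-547 + 3·-182 = -1640
a_9 = 2·-1640 + 3·-547 = -4921
a_10 = 2·-4921 + 3·-1640 = -14762
a_11 = 2·-14762 + 3·-4921 = -44287
a_12 = 2·-44287 + 3·-14762 = -132860
a_13 = 2·-132860 + 3·-44287 = -398581
a_14 = 2·-398581 + 3·-132860 = -1195742
a_15 = 2·-1195742 + 3·-398581 = -3587227
a_16 = 2·-3587227 + 3·-1195742 = -10761680
a_17 = 2·-10761680 + 3·-3587227 = -32285041
a_18 = 2·-32285041 + 3·-10761680 = -96855122
a_19 = 2·-96855122 + 3·-32285041 = -290565367
a_20 = 2·-290565367 + 3·-96855122 = -871696100
a_21 = 2·-871696100 + 3·-290565367 = -2615088301
a_22 = 2·-2615088301 + 3·-871696100 = -7845264902
a_23 = 2·-7845264902 + 3·-2615088301 = -23535794707
a_24 = 2·-23535794707 + 3·-7845264902 = -70607384120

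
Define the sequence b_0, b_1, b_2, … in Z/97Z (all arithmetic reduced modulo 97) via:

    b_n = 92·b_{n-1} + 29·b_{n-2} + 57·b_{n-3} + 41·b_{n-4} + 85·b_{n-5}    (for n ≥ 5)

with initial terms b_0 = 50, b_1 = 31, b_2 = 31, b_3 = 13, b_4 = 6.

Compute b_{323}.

31

b_5 = 92·6 + 29·13 + 57·31 + 41·31 + 85·50 = 69
b_6 = 92·69 + 29·6 + 57·13 + 41·31 + 85·31 = 14
b_7 = 92·14 + 29·69 + 57·6 + 41·13 + 85·31 = 9
b_8 = 92·9 + 29·14 + 57·69 + 41·6 + 85·13 = 19
b_9 = 92·19 + 29·9 + 57·14 + 41·69 + 85·6 = 35
b_10 = 92·35 + 29·19 + 57·9 + 41·14 + 85·69 = 53
Continuing the recurrence:
  b_11 = 94;  b_12 = 47;  b_13 = 26;  b_14 = 2;  b_15 = 45;  b_16 = 77
  b_17 = 81;  b_18 = 89;  b_19 = 63;  b_20 = 91;  b_21 = 15;  b_22 = 5
  b_23 = 31;  b_24 = 37;  b_25 = 37;  b_26 = 61;  b_27 = 14;  b_28 = 6
  b_29 = 76;  b_30 = 30;  b_31 = 7;  b_32 = 7;  b_33 = 72;  b_34 = 75
  b_35 = 2;  b_36 = 70;  b_37 = 61;  b_38 = 73;  b_39 = 17;  b_40 = 13
  b_41 = 42;  b_42 = 2;  b_43 = 24;  b_44 = 42;  b_45 = 32;  b_46 = 64
  b_47 = 82;  b_48 = 48;  b_49 = 95;  b_50 = 71;  b_51 = 67;  b_52 = 72
  b_53 = 25;  b_54 = 84;  b_55 = 96;  b_56 = 0;  b_57 = 70;  b_58 = 21
  b_59 = 3;  b_60 = 37;  b_61 = 89;  b_62 = 44;  b_63 = 73;  b_64 = 93
  b_65 = 90;  b_66 = 63;  b_67 = 70;  b_68 = 38;  b_69 = 51;  b_70 = 35
  b_71 = 55;  b_72 = 0;  b_73 = 84;  b_74 = 46;  b_75 = 64;  b_76 = 1
  b_77 = 60;  b_78 = 84;  b_79 = 54;  b_80 = 9;  b_81 = 27;  b_82 = 11
  b_83 = 22;  b_84 = 14;  b_85 = 60;  b_86 = 32;  b_87 = 44;  b_88 = 73
  b_89 = 80;  b_90 = 64;  b_91 = 15;  b_92 = 76;  b_93 = 93;  b_94 = 87
  b_95 = 39;  b_96 = 89;  b_97 = 10;  b_98 = 27;  b_99 = 60;  b_100 = 63
  b_101 = 75;  b_102 = 39;  b_103 = 44;  b_104 = 65;  b_105 = 61;  b_106 = 34
  b_107 = 44;  b_108 = 75;  b_109 = 1;  b_110 = 5;  b_111 = 49;  b_112 = 79
  b_113 = 64;  b_114 = 10;  b_115 = 13;  b_116 = 25;  b_117 = 73;  b_118 = 64
  b_119 = 46;  b_120 = 60;  b_121 = 3;  b_122 = 81;  b_123 = 49;  b_124 = 12
  b_125 = 46;  b_126 = 85;  b_127 = 11;  b_128 = 86;  b_129 = 74;  b_130 = 58
  b_131 = 78;  b_132 = 77;  b_133 = 7;  b_134 = 83;  b_135 = 83;  b_136 = 53
  b_137 = 28;  b_138 = 38;  b_139 = 36;  b_140 = 9;  b_141 = 88;  b_142 = 88
  b_143 = 56;  b_144 = 47;  b_145 = 11;  b_146 = 68;  b_147 = 18;  b_148 = 78
  b_149 = 15;  b_150 = 49;  b_151 = 96;  b_152 = 25;  b_153 = 87;  b_154 = 25
  b_155 = 90;  b_156 = 63;  b_157 = 3;  b_158 = 36;  b_159 = 1;  b_160 = 94
  b_161 = 8;  b_162 = 12;  b_163 = 95;  b_164 = 0;  b_165 = 20;  b_166 = 85
  b_167 = 26;  b_168 = 7;  b_169 = 79;  b_170 = 73;  b_171 = 43;  b_172 = 75
  b_173 = 40;  b_174 = 69;  b_175 = 60;  b_176 = 41;  b_177 = 0;  b_178 = 71
  b_179 = 25;  b_180 = 82;  b_181 = 87;  b_182 = 71;  b_183 = 31;  b_184 = 31
  b_185 = 2;  b_186 = 61;  b_187 = 96;  b_188 = 71;  b_189 = 87;  b_190 = 67
  b_191 = 30;  b_192 = 72;  b_193 = 60;  b_194 = 60;  b_195 = 53;  b_196 = 18
  b_197 = 61;  b_198 = 31;  b_199 = 19;  b_200 = 18;  b_201 = 51;  b_202 = 46
  b_203 = 63;  b_204 = 71;  b_205 = 52;  b_206 = 68;  b_207 = 68;  b_208 = 58
  b_209 = 48;  b_210 = 13;  b_211 = 9;  b_212 = 71;  b_213 = 76;  b_214 = 15
  b_215 = 84;  b_216 = 69;  b_217 = 69;  b_218 = 36;  b_219 = 94;  b_220 = 23
  b_221 = 68;  b_222 = 28;  b_223 = 66;  b_224 = 2;  b_225 = 95;  b_226 = 88
  b_227 = 46;  b_228 = 43;  b_229 = 15;  b_230 = 54;  b_231 = 51;  b_232 = 79
  b_233 = 90;  b_234 = 89;  b_235 = 60;  b_236 = 47;  b_237 = 8;  b_238 = 37
  b_239 = 44;  b_240 = 91;  b_241 = 75;  b_242 = 82;  b_243 = 67;  b_244 = 15
  b_245 = 86;  b_246 = 78;  b_247 = 66;  b_248 = 49;  b_249 = 52;  b_250 = 8
  b_251 = 17;  b_252 = 60;  b_253 = 59;  b_254 = 81;  b_255 = 89;  b_256 = 54
  b_257 = 91;  b_258 = 67;  b_259 = 8;  b_260 = 88;  b_261 = 1;  b_262 = 2
  b_263 = 0;  b_264 = 38;  b_265 = 73;  b_266 = 31;  b_267 = 30;  b_268 = 66
  b_269 = 91;  b_270 = 72;  b_271 = 12;  b_272 = 55;  b_273 = 35;  b_274 = 84
  b_275 = 60;  b_276 = 34;  b_277 = 52;  b_278 = 89;  b_279 = 88;  b_280 = 56
  b_281 = 48;  b_282 = 16;  b_283 = 60;  b_284 = 66;  b_285 = 29;  b_286 = 31
  b_287 = 23;  b_288 = 58;  b_289 = 19;  b_290 = 38;  b_291 = 67;  b_292 = 72
  b_293 = 49;  b_294 = 8;  b_295 = 16;  b_296 = 49;  b_297 = 74;  b_298 = 54
  b_299 = 88;  b_300 = 80;  b_301 = 13;  b_302 = 61;  b_303 = 26;  b_304 = 45
  b_305 = 87;  b_306 = 41;  b_307 = 76;  b_308 = 26;  b_309 = 66;  b_310 = 58
  b_311 = 7;  b_312 = 34;  b_313 = 10;  b_314 = 11;  b_315 = 18;  b_316 = 72
  b_317 = 15;  b_318 = 72;  b_319 = 32;  b_320 = 87;  b_321 = 80
b_322 = 92·80 + 29·87 + 57·32 + 41·72 + 85·15 = 26
b_323 = 92·26 + 29·80 + 57·87 + 41·32 + 85·72 = 31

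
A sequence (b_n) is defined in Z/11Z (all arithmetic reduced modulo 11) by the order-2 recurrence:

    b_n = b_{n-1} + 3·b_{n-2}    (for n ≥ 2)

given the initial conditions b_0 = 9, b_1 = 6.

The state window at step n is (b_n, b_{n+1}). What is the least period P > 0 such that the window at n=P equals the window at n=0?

120

n=0: window = (9, 6)
n=1: window = (6, 0)
n=2: window = (0, 7)
n=3: window = (7, 7)
n=4: window = (7, 6)
n=5: window = (6, 5)
n=6: window = (5, 1)
n=7: window = (1, 5)
n=8: window = (5, 8)
n=9: window = (8, 1)
n=10: window = (1, 3)
n=11: window = (3, 6)
n=12: window = (6, 4)
n=13: window = (4, 0)
n=14: window = (0, 1)
n=15: window = (1, 1)
n=16: window = (1, 4)
n=17: window = (4, 7)
n=18: window = (7, 8)
n=19: window = (8, 7)
n=20: window = (7, 9)
n=21: window = (9, 8)
n=22: window = (8, 2)
n=23: window = (2, 4)
n=24: window = (4, 10)
n=25: window = (10, 0)
n=26: window = (0, 8)
n=27: window = (8, 8)
n=28: window = (8, 10)
n=29: window = (10, 1)
n=30: window = (1, 9)
n=31: window = (9, 1)
n=32: window = (1, 6)
n=33: window = (6, 9)
n=34: window = (9, 5)
n=35: window = (5, 10)
n=36: window = (10, 3)
n=37: window = (3, 0)
n=38: window = (0, 9)
n=39: window = (9, 9)
n=40: window = (9, 3)
…
n=118: window = (7, 10)
n=119: window = (10, 9)
n=120: window = (9, 6)
window at n=120 equals window at n=0 → period = 120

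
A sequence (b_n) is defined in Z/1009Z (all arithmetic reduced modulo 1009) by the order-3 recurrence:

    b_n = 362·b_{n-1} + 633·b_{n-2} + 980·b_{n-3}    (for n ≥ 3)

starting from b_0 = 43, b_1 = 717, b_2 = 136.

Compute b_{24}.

229

b_3 = 362·136 + 633·717 + 980·43 = 373
b_4 = 362·373 + 633·136 + 980·717 = 539
b_5 = 362·539 + 633·373 + 980·136 = 476
b_6 = 362·476 + 633·539 + 980·373 = 200
b_7 = 362·200 + 633·476 + 980·539 = 891
b_8 = 362·891 + 633·200 + 980·476 = 459
b_9 = 362·459 + 633·891 + 980·200 = 908
b_10 = 362·908 + 633·459 + 980·891 = 112
b_11 = 362·112 + 633·908 + 980·459 = 633
b_12 = 362·633 + 633·112 + 980·908 = 271
b_13 = 362·271 + 633·633 + 980·112 = 124
b_14 = 362·124 + 633·271 + 980·633 = 310
b_15 = 362·310 + 633·124 + 980·271 = 224
b_16 = 362·224 + 633·310 + 980·124 = 283
b_17 = 362·283 + 633·224 + 980·310 = 151
b_18 = 362·151 + 633·283 + 980·224 = 280
b_19 = 362·280 + 633·151 + 980·283 = 53
b_20 = 362·53 + 633·280 + 980·151 = 337
b_21 = 362·337 + 633·53 + 980·280 = 109
b_22 = 362·109 + 633·337 + 980·53 = 1
b_23 = 362·1 + 633·109 + 980·337 = 55
b_24 = 362·55 + 633·1 + 980·109 = 229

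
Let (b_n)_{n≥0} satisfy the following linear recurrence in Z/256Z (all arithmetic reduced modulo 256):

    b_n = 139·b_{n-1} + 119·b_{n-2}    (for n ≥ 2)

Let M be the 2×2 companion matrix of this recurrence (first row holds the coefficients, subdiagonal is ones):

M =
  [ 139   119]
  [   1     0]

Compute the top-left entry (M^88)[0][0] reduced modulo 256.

143

(M^88)[0][0] is the top entry after applying M 88 times to the unit state (1, 0). Equivalently it is h_{89} for the auxiliary sequence (h_n) obeying the same recurrence with h_1 = 1 and h_i = 0 for 0 ≤ i < 1:
h_2 = 139·1 + 119·0 = 139
h_3 = 139·139 + 119·1 = 240
h_4 = 139·240 + 119·139 = 237
h_5 = 139·237 + 119·240 = 63
h_6 = 139·63 + 119·237 = 96
h_7 = 139·96 + 119·63 = 105
h_8 = 139·105 + 119·96 = 163
h_9 = 139·163 + 119·105 = 80
h_10 = 139·80 + 119·163 = 53
h_11 = 139·53 + 119·80 = 247
h_12 = 139·247 + 119·53 = 192
h_13 = 139·192 + 119·247 = 17
h_14 = 139·17 + 119·192 = 123
h_15 = 139·123 + 119·17 = 176
h_16 = 139·176 + 119·123 = 189
h_17 = 139·189 + 119·176 = 111
h_18 = 139·111 + 119·189 = 32
h_19 = 139·32 + 119·111 = 249
h_20 = 139·249 + 119·32 = 19
h_21 = 139·19 + 119·249 = 16
h_22 = 139·16 + 119·19 = 133
h_23 = 139·133 + 119·16 = 167
h_24 = 139·167 + 119·133 = 128
h_25 = 139·128 + 119·167 = 33
h_26 = 139·33 + 119·128 = 107
h_27 = 139·107 + 119·33 = 112
h_28 = 139·112 + 119·107 = 141
h_29 = 139·141 + 119·112 = 159
h_30 = 139·159 + 119·141 = 224
h_31 = 139·224 + 119·159 = 137
h_32 = 139·137 + 119·224 = 131
h_33 = 139·131 + 119·137 = 208
h_34 = 139·208 + 119·131 = 213
h_35 = 139·213 + 119·208 = 87
h_36 = 139·87 + 119·213 = 64
h_37 = 139·64 + 119·87 = 49
h_38 = 139·49 + 119·64 = 91
h_39 = 139·91 + 119·49 = 48
h_40 = 139·48 + 119·91 = 93
h_41 = 139·93 + 119·48 = 207
h_42 = 139·207 + 119·93 = 160
h_43 = 139·160 + 119·207 = 25
h_44 = 139·25 + 119·160 = 243
h_45 = 139·243 + 119·25 = 144
h_46 = 139·144 + 119·243 = 37
h_47 = 139·37 + 119·144 = 7
h_48 = 139·7 + 119·37 = 0
h_49 = 139·0 + 119·7 = 65
h_50 = 139·65 + 119·0 = 75
h_51 = 139·75 + 119·65 = 240
h_52 = 139·240 + 119·75 = 45
h_53 = 139·45 + 119·240 = 255
h_54 = 139·255 + 119·45 = 96
h_55 = 139·96 + 119·255 = 169
h_56 = 139·169 + 119·96 = 99
h_57 = 139·99 + 119·169 = 80
h_58 = 139·80 + 119·99 = 117
h_59 = 139·117 + 119·80 = 183
h_60 = 139·183 + 119·117 = 192
h_61 = 139·192 + 119·183 = 81
h_62 = 139·81 + 119·192 = 59
h_63 = 139·59 + 119·81 = 176
h_64 = 139·176 + 119·59 = 253
h_65 = 139·253 + 119·176 = 47
h_66 = 139·47 + 119·253 = 32
h_67 = 139·32 + 119·47 = 57
h_68 = 139·57 + 119·32 = 211
h_69 = 139·211 + 119·57 = 16
h_70 = 139·16 + 119·211 = 197
h_71 = 139·197 + 119·16 = 103
h_72 = 139·103 + 119·197 = 128
h_73 = 139·128 + 119·103 = 97
h_74 = 139·97 + 119·128 = 43
h_75 = 139·43 + 119·97 = 112
h_76 = 139·112 + 119·43 = 205
h_77 = 139·205 + 119·112 = 95
h_78 = 139·95 + 119·205 = 224
h_79 = 139·224 + 119·95 = 201
h_80 = 139·201 + 119·224 = 67
h_81 = 139·67 + 119·201 = 208
h_82 = 139·208 + 119·67 = 21
h_83 = 139·21 + 119·208 = 23
h_84 = 139·23 + 119·21 = 64
h_85 = 139·64 + 119·23 = 113
h_86 = 139·113 + 119·64 = 27
h_87 = 139·27 + 119·113 = 48
h_88 = 139·48 + 119·27 = 157
h_89 = 139·157 + 119·48 = 143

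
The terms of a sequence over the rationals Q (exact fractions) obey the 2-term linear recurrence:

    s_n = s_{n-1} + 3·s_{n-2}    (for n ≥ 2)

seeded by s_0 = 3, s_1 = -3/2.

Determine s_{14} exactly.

s_2 = 1·-3/2 + 3·3 = 15/2
s_3 = 1·15/2 + 3·-3/2 = 3
s_4 = 1·3 + 3·15/2 = 51/2
s_5 = 1·51/2 + 3·3 = 69/2
s_6 = 1·69/2 + 3·51/2 = 111
s_7 = 1·111 + 3·69/2 = 429/2
s_8 = 1·429/2 + 3·111 = 1095/2
s_9 = 1·1095/2 + 3·429/2 = 1191
s_10 = 1·1191 + 3·1095/2 = 5667/2
s_11 = 1·5667/2 + 3·1191 = 12813/2
s_12 = 1·12813/2 + 3·5667/2 = 14907
s_13 = 1·14907 + 3·12813/2 = 68253/2
s_14 = 1·68253/2 + 3·14907 = 157695/2

157695/2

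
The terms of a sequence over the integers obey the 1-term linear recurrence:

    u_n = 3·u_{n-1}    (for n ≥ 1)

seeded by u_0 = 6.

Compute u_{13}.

u_1 = 3·6 = 18
u_2 = 3·18 = 54
u_3 = 3·54 = 162
u_4 = 3·162 = 486
u_5 = 3·486 = 1458
u_6 = 3·1458 = 4374
u_7 = 3·4374 = 13122
u_8 = 3·13122 = 39366
u_9 = 3·39366 = 118098
u_10 = 3·118098 = 354294
u_11 = 3·354294 = 1062882
u_12 = 3·1062882 = 3188646
u_13 = 3·3188646 = 9565938

9565938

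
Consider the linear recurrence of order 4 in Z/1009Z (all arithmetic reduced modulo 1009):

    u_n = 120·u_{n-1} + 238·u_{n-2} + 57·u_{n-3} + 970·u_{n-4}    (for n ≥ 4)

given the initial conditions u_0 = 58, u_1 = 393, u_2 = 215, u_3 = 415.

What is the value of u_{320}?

u_4 = 120·415 + 238·215 + 57·393 + 970·58 = 29
u_5 = 120·29 + 238·415 + 57·215 + 970·393 = 296
u_6 = 120·296 + 238·29 + 57·415 + 970·215 = 179
u_7 = 120·179 + 238·296 + 57·29 + 970·415 = 712
u_8 = 120·712 + 238·179 + 57·296 + 970·29 = 505
u_9 = 120·505 + 238·712 + 57·179 + 970·296 = 681
Continuing the recurrence:
  u_10 = 416;  u_11 = 116;  u_12 = 880;  u_13 = 200;  u_14 = 839;  u_15 = 188
  u_16 = 549;  u_17 = 306;  u_18 = 81;  u_19 = 564;  u_20 = 251;  u_21 = 640
  u_22 = 51;  u_23 = 410;  u_24 = 246;  u_25 = 111;  u_26 = 421;  u_27 = 304
  u_28 = 223;  u_29 = 727;  u_30 = 972;  u_31 = 938;  u_32 = 281;  u_33 = 486
  u_34 = 505;  u_35 = 317;  u_36 = 416;  u_37 = 1000;  u_38 = 447;  u_39 = 289
  u_40 = 222;  u_41 = 172;  u_42 = 877;  u_43 = 245;  u_44 = 139;  u_45 = 218
  u_46 = 662;  u_47 = 540;  u_48 = 318;  u_49 = 166;  u_50 = 675;  u_51 = 530
  u_52 = 339;  u_53 = 48;  u_54 = 526;  u_55 = 549;  u_56 = 981;  u_57 = 26
  u_58 = 172;  u_59 = 794;  u_60 = 557;  u_61 = 244;  u_62 = 614;  u_63 = 356
  u_64 = 426;  u_65 = 899;  u_66 = 787;  u_67 = 965;  u_68 = 729;  u_69 = 32
  u_70 = 863;  u_71 = 68;  u_72 = 282;  u_73 = 94;  u_74 = 183;  u_75 = 241
  u_76 = 240;  u_77 = 95;  u_78 = 454;  u_79 = 651;  u_80 = 607;  u_81 = 728
  u_82 = 995;  u_83 = 183;  u_84 = 127;  u_85 = 343;  u_86 = 634;  u_87 = 412
  u_88 = 13;  u_89 = 288;  u_90 = 88;  u_91 = 210;  u_92 = 504;  u_93 = 317
  u_94 = 45;  u_95 = 484;  u_96 = 609;  u_97 = 890;  u_98 = 100;  u_99 = 524
  u_100 = 651;  u_101 = 274;  u_102 = 887;  u_103 = 649;  u_104 = 731;  u_105 = 544
  u_106 = 507;  u_107 = 832;  u_108 = 16;  u_109 = 774;  u_110 = 232;  u_111 = 914
  u_112 = 536;  u_113 = 532;  u_114 = 370;  u_115 = 446;  u_116 = 659;  u_117 = 923
  u_118 = 110;  u_119 = 793;  u_120 = 936;  u_121 = 915;  u_122 = 149;  u_123 = 780
  u_124 = 426;  u_125 = 705;  u_126 = 639;  u_127 = 208;  u_128 = 831;  u_129 = 748
  u_130 = 25;  u_131 = 317;  u_132 = 740;  u_133 = 284;  u_134 = 269;  u_135 = 537
  u_136 = 764;  u_137 = 754;  u_138 = 829;  u_139 = 855;  u_140 = 294;  u_141 = 331
  u_142 = 980;  u_143 = 189;  u_144 = 981;  u_145 = 826;  u_146 = 433;  u_147 = 448
  u_148 = 161;  u_149 = 358;  u_150 = 126;  u_151 = 210;  u_152 = 703;  u_153 = 426
  u_154 = 483;  u_155 = 528;  u_156 = 622;  u_157 = 340;  u_158 = 313;  u_159 = 154
  u_160 = 313;  u_161 = 91;  u_162 = 256;  u_163 = 646;  u_164 = 258;  u_165 = 5
  u_166 = 50;  u_167 = 738;  u_168 = 882;  u_169 = 610;  u_170 = 352;  u_171 = 49
  u_172 = 227;  u_173 = 870;  u_174 = 177;  u_175 = 195;  u_176 = 318;  u_177 = 189
  u_178 = 667;  u_179 = 337;  u_180 = 802;  u_181 = 249;  u_182 = 44;  u_183 = 249
  u_184 = 60;  u_185 = 737;  u_186 = 171;  u_187 = 952;  u_188 = 879;  u_189 = 270
  u_190 = 623;  u_191 = 645;  u_192 = 947;  u_193 = 530;  u_194 = 772;  u_195 = 399
  u_196 = 895;  u_197 = 689;  u_198 = 760;  u_199 = 44;  u_200 = 836;  u_201 = 107
  u_202 = 29;  u_203 = 216;  u_204 = 263;  u_205 = 737;  u_206 = 775;  u_207 = 525
  u_208 = 718;  u_209 = 526;  u_210 = 625;  u_211 = 677;  u_212 = 909;  u_213 = 779
  u_214 = 147;  u_215 = 418;  u_216 = 261;  u_217 = 839;  u_218 = 280;  u_219 = 796
  u_220 = 22;  u_221 = 770;  u_222 = 918;  u_223 = 281;  u_224 = 608;  u_225 = 694
  u_226 = 345;  u_227 = 217;  u_228 = 898;  u_229 = 655;  u_230 = 646;  u_231 = 676
  u_232 = 66;  u_233 = 483;  u_234 = 232;  u_235 = 121;  u_236 = 856;  u_237 = 789
  u_238 = 620;  u_239 = 528;  u_240 = 529;  u_241 = 994;  u_242 = 866;  u_243 = 939
  u_244 = 656;  u_245 = 8;  u_246 = 262;  u_247 = 818;  u_248 = 182;  u_249 = 85
  u_250 = 123;  u_251 = 345;  u_252 = 818;  u_253 = 328;  u_254 = 698;  u_255 = 258
  u_256 = 240;  u_257 = 154;  u_258 = 526;  u_259 = 472;  u_260 = 635;  u_261 = 622
  u_262 = 90;  u_263 = 48;  u_264 = 536;  u_265 = 112;  u_266 = 992;  u_267 = 828
  u_268 = 74;  u_269 = 825;  u_270 = 4;  u_271 = 253;  u_272 = 785;  u_273 = 378
  u_274 = 259;  u_275 = 536;  u_276 = 858;  u_277 = 497;  u_278 = 766;  u_279 = 84
  u_280 = 590;  u_281 = 45;  u_282 = 663;  u_283 = 553;  u_284 = 900;  u_285 = 193
  u_286 = 864;  u_287 = 754;  u_288 = 592;  u_289 = 612;  u_290 = 629;  u_291 = 467
  u_292 = 603;  u_293 = 754;  u_294 = 985;  u_295 = 11;  u_296 = 943;  u_297 = 248
  u_298 = 480;  u_299 = 434;  u_300 = 401;  u_301 = 597;  u_302 = 557;  u_303 = 949
  u_304 = 478;  u_305 = 87;  u_306 = 179;  u_307 = 133;  u_308 = 483;  u_309 = 569
  u_310 = 196;  u_311 = 675;  u_312 = 993;  u_313 = 397;  u_314 = 1006;  u_315 = 295
  u_316 = 426;  u_317 = 740;  u_318 = 275
u_319 = 120·275 + 238·740 + 57·426 + 970·295 = 926
u_320 = 120·926 + 238·275 + 57·740 + 970·426 = 336

336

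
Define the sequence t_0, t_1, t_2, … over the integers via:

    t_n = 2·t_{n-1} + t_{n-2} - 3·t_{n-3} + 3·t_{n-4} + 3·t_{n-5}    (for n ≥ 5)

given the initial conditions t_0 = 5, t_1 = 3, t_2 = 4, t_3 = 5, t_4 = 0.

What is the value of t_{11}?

2633

t_5 = 2·0 + 1·5 + -3·4 + 3·3 + 3·5 = 17
t_6 = 2·17 + 1·0 + -3·5 + 3·4 + 3·3 = 40
t_7 = 2·40 + 1·17 + -3·0 + 3·5 + 3·4 = 124
t_8 = 2·124 + 1·40 + -3·17 + 3·0 + 3·5 = 252
t_9 = 2·252 + 1·124 + -3·40 + 3·17 + 3·0 = 559
t_10 = 2·559 + 1·252 + -3·124 + 3·40 + 3·17 = 1169
t_11 = 2·1169 + 1·559 + -3·252 + 3·124 + 3·40 = 2633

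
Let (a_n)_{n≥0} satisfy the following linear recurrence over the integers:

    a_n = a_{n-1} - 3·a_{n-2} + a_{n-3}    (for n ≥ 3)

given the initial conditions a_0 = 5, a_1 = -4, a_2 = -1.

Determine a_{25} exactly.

a_3 = 1·-1 + -3·-4 + 1·5 = 16
a_4 = 1·16 + -3·-1 + 1·-4 = 15
a_5 = 1·15 + -3·16 + 1·-1 = -34
a_6 = 1·-34 + -3·15 + 1·16 = -63
a_7 = 1·-63 + -3·-34 + 1·15 = 54
a_8 = 1·54 + -3·-63 + 1·-34 = 209
a_9 = 1·209 + -3·54 + 1·-63 = -16
a_10 = 1·-16 + -3·209 + 1·54 = -589
a_11 = 1·-589 + -3·-16 + 1·209 = -332
a_12 = 1·-332 + -3·-589 + 1·-16 = 1419
a_13 = 1·1419 + -3·-332 + 1·-589 = 1826
a_14 = 1·1826 + -3·1419 + 1·-332 = -2763
a_15 = 1·-2763 + -3·1826 + 1·1419 = -6822
a_16 = 1·-6822 + -3·-2763 + 1·1826 = 3293
a_17 = 1·3293 + -3·-6822 + 1·-2763 = 20996
a_18 = 1·20996 + -3·3293 + 1·-6822 = 4295
a_19 = 1·4295 + -3·20996 + 1·3293 = -55400
a_20 = 1·-55400 + -3·4295 + 1·20996 = -47289
a_21 = 1·-47289 + -3·-55400 + 1·4295 = 123206
a_22 = 1·123206 + -3·-47289 + 1·-55400 = 209673
a_23 = 1·209673 + -3·123206 + 1·-47289 = -207234
a_24 = 1·-207234 + -3·209673 + 1·123206 = -713047
a_25 = 1·-713047 + -3·-207234 + 1·209673 = 118328

118328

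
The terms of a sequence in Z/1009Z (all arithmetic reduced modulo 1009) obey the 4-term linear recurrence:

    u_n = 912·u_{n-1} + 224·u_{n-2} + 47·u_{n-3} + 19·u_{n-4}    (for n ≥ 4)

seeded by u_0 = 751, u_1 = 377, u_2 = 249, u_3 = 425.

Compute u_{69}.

u_4 = 912·425 + 224·249 + 47·377 + 19·751 = 125
u_5 = 912·125 + 224·425 + 47·249 + 19·377 = 32
u_6 = 912·32 + 224·125 + 47·425 + 19·249 = 161
u_7 = 912·161 + 224·32 + 47·125 + 19·425 = 456
u_8 = 912·456 + 224·161 + 47·32 + 19·125 = 756
u_9 = 912·756 + 224·456 + 47·161 + 19·32 = 663
u_10 = 912·663 + 224·756 + 47·456 + 19·161 = 372
u_11 = 912·372 + 224·663 + 47·756 + 19·456 = 229
u_12 = 912·229 + 224·372 + 47·663 + 19·756 = 695
u_13 = 912·695 + 224·229 + 47·372 + 19·663 = 845
u_14 = 912·845 + 224·695 + 47·229 + 19·372 = 736
u_15 = 912·736 + 224·845 + 47·695 + 19·229 = 527
u_16 = 912·527 + 224·736 + 47·845 + 19·695 = 180
u_17 = 912·180 + 224·527 + 47·736 + 19·845 = 894
u_18 = 912·894 + 224·180 + 47·527 + 19·736 = 427
u_19 = 912·427 + 224·894 + 47·180 + 19·527 = 735
u_20 = 912·735 + 224·427 + 47·894 + 19·180 = 170
u_21 = 912·170 + 224·735 + 47·427 + 19·894 = 558
u_22 = 912·558 + 224·170 + 47·735 + 19·427 = 378
u_23 = 912·378 + 224·558 + 47·170 + 19·735 = 300
u_24 = 912·300 + 224·378 + 47·558 + 19·170 = 272
u_25 = 912·272 + 224·300 + 47·378 + 19·558 = 572
u_26 = 912·572 + 224·272 + 47·300 + 19·378 = 492
u_27 = 912·492 + 224·572 + 47·272 + 19·300 = 6
u_28 = 912·6 + 224·492 + 47·572 + 19·272 = 418
u_29 = 912·418 + 224·6 + 47·492 + 19·572 = 844
u_30 = 912·844 + 224·418 + 47·6 + 19·492 = 205
u_31 = 912·205 + 224·844 + 47·418 + 19·6 = 248
u_32 = 912·248 + 224·205 + 47·844 + 19·418 = 862
u_33 = 912·862 + 224·248 + 47·205 + 19·844 = 636
u_34 = 912·636 + 224·862 + 47·248 + 19·205 = 642
u_35 = 912·642 + 224·636 + 47·862 + 19·248 = 300
u_36 = 912·300 + 224·642 + 47·636 + 19·862 = 547
u_37 = 912·547 + 224·300 + 47·642 + 19·636 = 904
u_38 = 912·904 + 224·547 + 47·300 + 19·642 = 598
u_39 = 912·598 + 224·904 + 47·547 + 19·300 = 333
u_40 = 912·333 + 224·598 + 47·904 + 19·547 = 155
u_41 = 912·155 + 224·333 + 47·598 + 19·904 = 912
u_42 = 912·912 + 224·155 + 47·333 + 19·598 = 512
u_43 = 912·512 + 224·912 + 47·155 + 19·333 = 742
u_44 = 912·742 + 224·512 + 47·912 + 19·155 = 740
u_45 = 912·740 + 224·742 + 47·512 + 19·912 = 614
u_46 = 912·614 + 224·740 + 47·742 + 19·512 = 463
u_47 = 912·463 + 224·614 + 47·740 + 19·742 = 243
u_48 = 912·243 + 224·463 + 47·614 + 19·740 = 970
u_49 = 912·970 + 224·243 + 47·463 + 19·614 = 832
u_50 = 912·832 + 224·970 + 47·243 + 19·463 = 399
u_51 = 912·399 + 224·832 + 47·970 + 19·243 = 108
u_52 = 912·108 + 224·399 + 47·832 + 19·970 = 219
u_53 = 912·219 + 224·108 + 47·399 + 19·832 = 177
u_54 = 912·177 + 224·219 + 47·108 + 19·399 = 148
u_55 = 912·148 + 224·177 + 47·219 + 19·108 = 304
u_56 = 912·304 + 224·148 + 47·177 + 19·219 = 0
u_57 = 912·0 + 224·304 + 47·148 + 19·177 = 722
u_58 = 912·722 + 224·0 + 47·304 + 19·148 = 543
u_59 = 912·543 + 224·722 + 47·0 + 19·304 = 816
u_60 = 912·816 + 224·543 + 47·722 + 19·0 = 739
u_61 = 912·739 + 224·816 + 47·543 + 19·722 = 1008
u_62 = 912·1008 + 224·739 + 47·816 + 19·543 = 394
u_63 = 912·394 + 224·1008 + 47·739 + 19·816 = 696
u_64 = 912·696 + 224·394 + 47·1008 + 19·739 = 432
u_65 = 912·432 + 224·696 + 47·394 + 19·1008 = 320
u_66 = 912·320 + 224·432 + 47·696 + 19·394 = 990
u_67 = 912·990 + 224·320 + 47·432 + 19·696 = 97
u_68 = 912·97 + 224·990 + 47·320 + 19·432 = 502
u_69 = 912·502 + 224·97 + 47·990 + 19·320 = 419

419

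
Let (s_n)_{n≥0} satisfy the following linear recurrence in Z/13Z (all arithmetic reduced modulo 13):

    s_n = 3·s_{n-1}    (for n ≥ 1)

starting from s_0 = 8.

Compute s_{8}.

7

s_1 = 3·8 = 11
s_2 = 3·11 = 7
s_3 = 3·7 = 8
(s_3) = (8) = (s_0), so the sequence has period 3.
8 ≡ 2 (mod 3), hence s_8 = s_2 = 7.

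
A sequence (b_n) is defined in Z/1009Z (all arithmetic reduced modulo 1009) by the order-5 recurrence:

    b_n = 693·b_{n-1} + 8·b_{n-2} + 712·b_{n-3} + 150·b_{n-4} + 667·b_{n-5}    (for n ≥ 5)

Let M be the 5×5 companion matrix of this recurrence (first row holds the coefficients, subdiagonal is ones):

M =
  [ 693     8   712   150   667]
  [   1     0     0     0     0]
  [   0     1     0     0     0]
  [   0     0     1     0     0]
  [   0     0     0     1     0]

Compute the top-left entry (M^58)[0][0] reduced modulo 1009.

184

(M^58)[0][0] is the top entry after applying M 58 times to the unit state (1, 0, 0, 0, 0). Equivalently it is h_{62} for the auxiliary sequence (h_n) obeying the same recurrence with h_4 = 1 and h_i = 0 for 0 ≤ i < 4:
h_5 = 693·1 + 8·0 + 712·0 + 150·0 + 667·0 = 693
h_6 = 693·693 + 8·1 + 712·0 + 150·0 + 667·0 = 982
h_7 = 693·982 + 8·693 + 712·1 + 150·0 + 667·0 = 662
h_8 = 693·662 + 8·982 + 712·693 + 150·1 + 667·0 = 629
h_9 = 693·629 + 8·662 + 712·982 + 150·693 + 667·1 = 897
h_10 = 693·897 + 8·629 + 712·662 + 150·982 + 667·693 = 300
h_11 = 693·300 + 8·897 + 712·629 + 150·662 + 667·982 = 582
h_12 = 693·582 + 8·300 + 712·897 + 150·629 + 667·662 = 200
h_13 = 693·200 + 8·582 + 712·300 + 150·897 + 667·629 = 831
h_14 = 693·831 + 8·200 + 712·582 + 150·300 + 667·897 = 586
h_15 = 693·586 + 8·831 + 712·200 + 150·582 + 667·300 = 31
h_16 = 693·31 + 8·586 + 712·831 + 150·200 + 667·582 = 803
h_17 = 693·803 + 8·31 + 712·586 + 150·831 + 667·200 = 20
h_18 = 693·20 + 8·803 + 712·31 + 150·586 + 667·831 = 431
h_19 = 693·431 + 8·20 + 712·803 + 150·31 + 667·586 = 805
h_20 = 693·805 + 8·431 + 712·20 + 150·803 + 667·31 = 290
h_21 = 693·290 + 8·805 + 712·431 + 150·20 + 667·803 = 496
h_22 = 693·496 + 8·290 + 712·805 + 150·431 + 667·20 = 306
h_23 = 693·306 + 8·496 + 712·290 + 150·805 + 667·431 = 326
h_24 = 693·326 + 8·306 + 712·496 + 150·290 + 667·805 = 594
h_25 = 693·594 + 8·326 + 712·306 + 150·496 + 667·290 = 933
h_26 = 693·933 + 8·594 + 712·326 + 150·306 + 667·496 = 933
h_27 = 693·933 + 8·933 + 712·594 + 150·326 + 667·306 = 101
h_28 = 693·101 + 8·933 + 712·933 + 150·594 + 667·326 = 953
h_29 = 693·953 + 8·101 + 712·933 + 150·933 + 667·594 = 76
h_30 = 693·76 + 8·953 + 712·101 + 150·933 + 667·933 = 491
h_31 = 693·491 + 8·76 + 712·953 + 150·101 + 667·933 = 90
h_32 = 693·90 + 8·491 + 712·76 + 150·953 + 667·101 = 784
h_33 = 693·784 + 8·90 + 712·491 + 150·76 + 667·953 = 941
h_34 = 693·941 + 8·784 + 712·90 + 150·491 + 667·76 = 256
h_35 = 693·256 + 8·941 + 712·784 + 150·90 + 667·491 = 475
h_36 = 693·475 + 8·256 + 712·941 + 150·784 + 667·90 = 333
h_37 = 693·333 + 8·475 + 712·256 + 150·941 + 667·784 = 280
h_38 = 693·280 + 8·333 + 712·475 + 150·256 + 667·941 = 241
h_39 = 693·241 + 8·280 + 712·333 + 150·475 + 667·256 = 573
h_40 = 693·573 + 8·241 + 712·280 + 150·333 + 667·475 = 548
h_41 = 693·548 + 8·573 + 712·241 + 150·280 + 667·333 = 743
h_42 = 693·743 + 8·548 + 712·573 + 150·241 + 667·280 = 918
h_43 = 693·918 + 8·743 + 712·548 + 150·573 + 667·241 = 588
h_44 = 693·588 + 8·918 + 712·743 + 150·548 + 667·573 = 680
h_45 = 693·680 + 8·588 + 712·918 + 150·743 + 667·548 = 198
h_46 = 693·198 + 8·680 + 712·588 + 150·918 + 667·743 = 944
h_47 = 693·944 + 8·198 + 712·680 + 150·588 + 667·918 = 26
h_48 = 693·26 + 8·944 + 712·198 + 150·680 + 667·588 = 856
h_49 = 693·856 + 8·26 + 712·944 + 150·198 + 667·680 = 207
h_50 = 693·207 + 8·856 + 712·26 + 150·944 + 667·198 = 535
h_51 = 693·535 + 8·207 + 712·856 + 150·26 + 667·944 = 22
h_52 = 693·22 + 8·535 + 712·207 + 150·856 + 667·26 = 871
h_53 = 693·871 + 8·22 + 712·535 + 150·207 + 667·856 = 553
h_54 = 693·553 + 8·871 + 712·22 + 150·535 + 667·207 = 618
h_55 = 693·618 + 8·553 + 712·871 + 150·22 + 667·535 = 395
h_56 = 693·395 + 8·618 + 712·553 + 150·871 + 667·22 = 449
h_57 = 693·449 + 8·395 + 712·618 + 150·553 + 667·871 = 595
h_58 = 693·595 + 8·449 + 712·395 + 150·618 + 667·553 = 386
h_59 = 693·386 + 8·595 + 712·449 + 150·395 + 667·618 = 925
h_60 = 693·925 + 8·386 + 712·595 + 150·449 + 667·395 = 94
h_61 = 693·94 + 8·925 + 712·386 + 150·595 + 667·449 = 546
h_62 = 693·546 + 8·94 + 712·925 + 150·386 + 667·595 = 184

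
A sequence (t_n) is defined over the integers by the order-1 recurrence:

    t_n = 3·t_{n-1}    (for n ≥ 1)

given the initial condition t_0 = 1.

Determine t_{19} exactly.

t_1 = 3·1 = 3
t_2 = 3·3 = 9
t_3 = 3·9 = 27
t_4 = 3·27 = 81
t_5 = 3·81 = 243
t_6 = 3·243 = 729
t_7 = 3·729 = 2187
t_8 = 3·2187 = 6561
t_9 = 3·6561 = 19683
t_10 = 3·19683 = 59049
t_11 = 3·59049 = 177147
t_12 = 3·177147 = 531441
t_13 = 3·531441 = 1594323
t_14 = 3·1594323 = 4782969
t_15 = 3·4782969 = 14348907
t_16 = 3·14348907 = 43046721
t_17 = 3·43046721 = 129140163
t_18 = 3·129140163 = 387420489
t_19 = 3·387420489 = 1162261467

1162261467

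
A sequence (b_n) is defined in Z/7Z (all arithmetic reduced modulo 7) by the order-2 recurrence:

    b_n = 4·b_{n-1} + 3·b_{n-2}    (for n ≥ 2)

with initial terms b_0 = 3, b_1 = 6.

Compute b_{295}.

6

b_2 = 4·6 + 3·3 = 5
b_3 = 4·5 + 3·6 = 3
b_4 = 4·3 + 3·5 = 6
(b_3, b_4) = (3, 6) = (b_0, b_1), so the sequence has period 3.
295 ≡ 1 (mod 3), hence b_295 = b_1 = 6.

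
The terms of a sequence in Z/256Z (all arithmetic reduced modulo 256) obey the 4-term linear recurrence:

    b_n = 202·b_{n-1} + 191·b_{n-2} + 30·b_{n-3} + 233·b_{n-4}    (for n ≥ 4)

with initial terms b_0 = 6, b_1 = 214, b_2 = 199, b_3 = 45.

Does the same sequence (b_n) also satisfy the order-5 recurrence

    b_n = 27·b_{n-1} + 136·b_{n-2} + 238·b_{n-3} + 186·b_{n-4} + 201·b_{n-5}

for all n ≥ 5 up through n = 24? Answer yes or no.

Terms b_0..b_24: 6, 214, 199, 45, 133, 157, 130, 66, 133, 81, 51, 85, 170, 66, 75, 181, 61, 9, 22, 246, 25, 9, 155, 217, 174
n=5: candidate gives 35, actual b_5 = 157 ✗

no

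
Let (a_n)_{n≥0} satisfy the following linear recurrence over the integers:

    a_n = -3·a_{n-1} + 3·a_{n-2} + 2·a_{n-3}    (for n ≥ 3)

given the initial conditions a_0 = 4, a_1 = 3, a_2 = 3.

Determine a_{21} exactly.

55417562504

a_3 = -3·3 + 3·3 + 2·4 = 8
a_4 = -3·8 + 3·3 + 2·3 = -9
a_5 = -3·-9 + 3·8 + 2·3 = 57
a_6 = -3·57 + 3·-9 + 2·8 = -182
a_7 = -3·-182 + 3·57 + 2·-9 = 699
a_8 = -3·699 + 3·-182 + 2·57 = -2529
a_9 = -3·-2529 + 3·699 + 2·-182 = 9320
a_10 = -3·9320 + 3·-2529 + 2·699 = -34149
a_11 = -3·-34149 + 3·9320 + 2·-2529 = 125349
a_12 = -3·125349 + 3·-34149 + 2·9320 = -459854
a_13 = -3·-459854 + 3·125349 + 2·-34149 = 1687311
a_14 = -3·1687311 + 3·-459854 + 2·125349 = -6190797
a_15 = -3·-6190797 + 3·1687311 + 2·-459854 = 22714616
a_16 = -3·22714616 + 3·-6190797 + 2·1687311 = -83341617
a_17 = -3·-83341617 + 3·22714616 + 2·-6190797 = 305787105
a_18 = -3·305787105 + 3·-83341617 + 2·22714616 = -1121956934
a_19 = -3·-1121956934 + 3·305787105 + 2·-83341617 = 4116548883
a_20 = -3·4116548883 + 3·-1121956934 + 2·305787105 = -15103943241
a_21 = -3·-15103943241 + 3·4116548883 + 2·-1121956934 = 55417562504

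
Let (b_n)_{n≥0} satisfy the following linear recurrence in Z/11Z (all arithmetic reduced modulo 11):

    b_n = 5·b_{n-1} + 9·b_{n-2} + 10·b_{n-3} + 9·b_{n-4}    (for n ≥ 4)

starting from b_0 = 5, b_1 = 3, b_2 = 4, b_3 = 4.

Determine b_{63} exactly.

2

b_4 = 5·4 + 9·4 + 10·3 + 9·5 = 10
b_5 = 5·10 + 9·4 + 10·4 + 9·3 = 10
b_6 = 5·10 + 9·10 + 10·4 + 9·4 = 7
b_7 = 5·7 + 9·10 + 10·10 + 9·4 = 8
b_8 = 5·8 + 9·7 + 10·10 + 9·10 = 7
b_9 = 5·7 + 9·8 + 10·7 + 9·10 = 3
b_10 = 5·3 + 9·7 + 10·8 + 9·7 = 1
b_11 = 5·1 + 9·3 + 10·7 + 9·8 = 9
b_12 = 5·9 + 9·1 + 10·3 + 9·7 = 4
b_13 = 5·4 + 9·9 + 10·1 + 9·3 = 6
b_14 = 5·6 + 9·4 + 10·9 + 9·1 = 0
b_15 = 5·0 + 9·6 + 10·4 + 9·9 = 10
b_16 = 5·10 + 9·0 + 10·6 + 9·4 = 3
b_17 = 5·3 + 9·10 + 10·0 + 9·6 = 5
b_18 = 5·5 + 9·3 + 10·10 + 9·0 = 9
b_19 = 5·9 + 9·5 + 10·3 + 9·10 = 1
b_20 = 5·1 + 9·9 + 10·5 + 9·3 = 9
b_21 = 5·9 + 9·1 + 10·9 + 9·5 = 2
b_22 = 5·2 + 9·9 + 10·1 + 9·9 = 6
b_23 = 5·6 + 9·2 + 10·9 + 9·1 = 4
b_24 = 5·4 + 9·6 + 10·2 + 9·9 = 10
b_25 = 5·10 + 9·4 + 10·6 + 9·2 = 10
b_26 = 5·10 + 9·10 + 10·4 + 9·6 = 3
b_27 = 5·3 + 9·10 + 10·10 + 9·4 = 10
b_28 = 5·10 + 9·3 + 10·10 + 9·10 = 3
b_29 = 5·3 + 9·10 + 10·3 + 9·10 = 5
b_30 = 5·5 + 9·3 + 10·10 + 9·3 = 3
b_31 = 5·3 + 9·5 + 10·3 + 9·10 = 4
b_32 = 5·4 + 9·3 + 10·5 + 9·3 = 3
b_33 = 5·3 + 9·4 + 10·3 + 9·5 = 5
b_34 = 5·5 + 9·3 + 10·4 + 9·3 = 9
b_35 = 5·9 + 9·5 + 10·3 + 9·4 = 2
b_36 = 5·2 + 9·9 + 10·5 + 9·3 = 3
b_37 = 5·3 + 9·2 + 10·9 + 9·5 = 3
b_38 = 5·3 + 9·3 + 10·2 + 9·9 = 0
b_39 = 5·0 + 9·3 + 10·3 + 9·2 = 9
b_40 = 5·9 + 9·0 + 10·3 + 9·3 = 3
b_41 = 5·3 + 9·9 + 10·0 + 9·3 = 2
b_42 = 5·2 + 9·3 + 10·9 + 9·0 = 6
b_43 = 5·6 + 9·2 + 10·3 + 9·9 = 5
b_44 = 5·5 + 9·6 + 10·2 + 9·3 = 5
b_45 = 5·5 + 9·5 + 10·6 + 9·2 = 5
b_46 = 5·5 + 9·5 + 10·5 + 9·6 = 9
b_47 = 5·9 + 9·5 + 10·5 + 9·5 = 9
b_48 = 5·9 + 9·9 + 10·5 + 9·5 = 1
b_49 = 5·1 + 9·9 + 10·9 + 9·5 = 1
b_50 = 5·1 + 9·1 + 10·9 + 9·9 = 9
b_51 = 5·9 + 9·1 + 10·1 + 9·9 = 2
b_52 = 5·2 + 9·9 + 10·1 + 9·1 = 0
b_53 = 5·0 + 9·2 + 10·9 + 9·1 = 7
b_54 = 5·7 + 9·0 + 10·2 + 9·9 = 4
b_55 = 5·4 + 9·7 + 10·0 + 9·2 = 2
b_56 = 5·2 + 9·4 + 10·7 + 9·0 = 6
b_57 = 5·6 + 9·2 + 10·4 + 9·7 = 8
b_58 = 5·8 + 9·6 + 10·2 + 9·4 = 7
b_59 = 5·7 + 9·8 + 10·6 + 9·2 = 9
b_60 = 5·9 + 9·7 + 10·8 + 9·6 = 0
b_61 = 5·0 + 9·9 + 10·7 + 9·8 = 3
b_62 = 5·3 + 9·0 + 10·9 + 9·7 = 3
b_63 = 5·3 + 9·3 + 10·0 + 9·9 = 2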